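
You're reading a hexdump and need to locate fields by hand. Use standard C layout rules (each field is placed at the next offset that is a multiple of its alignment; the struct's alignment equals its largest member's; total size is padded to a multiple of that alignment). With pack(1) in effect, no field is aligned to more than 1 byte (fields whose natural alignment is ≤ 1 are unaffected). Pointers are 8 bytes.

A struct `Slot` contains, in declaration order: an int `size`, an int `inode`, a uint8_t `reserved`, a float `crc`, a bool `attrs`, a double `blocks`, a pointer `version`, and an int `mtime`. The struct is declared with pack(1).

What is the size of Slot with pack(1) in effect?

34

@0: size [4B, align 1] → 4
@4: inode [4B, align 1] → 8
@8: reserved [1B, align 1] → 9
@9: crc [4B, align 1] → 13
@13: attrs [1B, align 1] → 14
@14: blocks [8B, align 1] → 22
@22: version [8B, align 1] → 30
@30: mtime [4B, align 1] → 34
size 34, align 1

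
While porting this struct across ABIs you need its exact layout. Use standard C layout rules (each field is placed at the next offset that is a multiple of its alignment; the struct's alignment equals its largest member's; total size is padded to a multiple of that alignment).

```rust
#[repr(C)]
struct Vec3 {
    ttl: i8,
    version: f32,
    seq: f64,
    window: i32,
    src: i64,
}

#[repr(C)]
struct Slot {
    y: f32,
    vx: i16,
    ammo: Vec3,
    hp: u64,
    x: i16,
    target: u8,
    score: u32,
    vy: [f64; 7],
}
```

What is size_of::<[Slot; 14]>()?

1568

Vec3: 0..1  ttl  (1B, 1-aligned); 1..4  -- padding (3B); 4..8  version  (4B, 4-aligned); 8..16  seq  (8B, 8-aligned); 16..20  window  (4B, 4-aligned); 20..24  -- padding (4B); 24..32  src  (8B, 8-aligned); sizeof = 32, alignof = 8
0..4  y  (4B, 4-aligned)
4..6  vx  (2B, 2-aligned)
6..8  -- padding (2B)
8..40  ammo  (32B, 8-aligned)
40..48  hp  (8B, 8-aligned)
48..50  x  (2B, 2-aligned)
50..51  target  (1B, 1-aligned)
51..52  -- padding (1B)
52..56  score  (4B, 4-aligned)
56..112  vy  (56B, 8-aligned)
sizeof = 112, alignof = 8
array of 14: 14 × 112 = 1568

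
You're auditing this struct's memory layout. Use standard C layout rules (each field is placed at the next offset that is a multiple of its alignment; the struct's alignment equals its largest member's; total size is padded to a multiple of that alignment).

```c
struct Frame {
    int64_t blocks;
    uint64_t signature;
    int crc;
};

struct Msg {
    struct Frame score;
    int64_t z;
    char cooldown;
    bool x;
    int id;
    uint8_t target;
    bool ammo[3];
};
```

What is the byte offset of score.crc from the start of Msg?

Frame: @0: blocks [8B, align 8] → 8; @8: signature [8B, align 8] → 16; @16: crc [4B, align 4] → 20; +4 tail pad (align 8); size 24, align 8
@0: score [24B, align 8] → 24
within Frame: crc at 16
0 + 16 = 16

16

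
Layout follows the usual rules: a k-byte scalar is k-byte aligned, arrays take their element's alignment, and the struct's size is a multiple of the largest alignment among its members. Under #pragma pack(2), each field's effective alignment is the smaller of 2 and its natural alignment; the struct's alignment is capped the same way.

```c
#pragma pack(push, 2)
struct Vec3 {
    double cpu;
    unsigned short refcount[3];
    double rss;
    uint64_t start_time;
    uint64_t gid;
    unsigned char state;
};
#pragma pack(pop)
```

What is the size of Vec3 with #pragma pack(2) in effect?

40

@0: cpu [8B, align 2] → 8
@8: refcount [6B, align 2] → 14
@14: rss [8B, align 2] → 22
@22: start_time [8B, align 2] → 30
@30: gid [8B, align 2] → 38
@38: state [1B, align 1] → 39
+1 tail pad (align 2)
size 40, align 2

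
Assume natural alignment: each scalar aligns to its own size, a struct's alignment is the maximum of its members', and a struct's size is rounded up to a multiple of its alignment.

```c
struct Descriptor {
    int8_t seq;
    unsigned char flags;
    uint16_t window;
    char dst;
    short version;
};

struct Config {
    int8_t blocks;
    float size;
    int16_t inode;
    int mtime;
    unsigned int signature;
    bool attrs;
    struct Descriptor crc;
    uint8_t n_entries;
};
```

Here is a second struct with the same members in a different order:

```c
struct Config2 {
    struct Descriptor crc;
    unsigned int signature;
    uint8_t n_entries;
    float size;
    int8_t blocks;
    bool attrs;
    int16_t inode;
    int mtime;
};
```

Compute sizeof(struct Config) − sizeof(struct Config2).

4

Descriptor: 0..1  seq  (1B, 1-aligned); 1..2  flags  (1B, 1-aligned); 2..4  window  (2B, 2-aligned); 4..5  dst  (1B, 1-aligned); 5..6  -- padding (1B); 6..8  version  (2B, 2-aligned); sizeof = 8, alignof = 2
0..1  blocks  (1B, 1-aligned)
1..4  -- padding (3B)
4..8  size  (4B, 4-aligned)
8..10  inode  (2B, 2-aligned)
10..12  -- padding (2B)
12..16  mtime  (4B, 4-aligned)
16..20  signature  (4B, 4-aligned)
20..21  attrs  (1B, 1-aligned)
21..22  -- padding (1B)
22..30  crc  (8B, 2-aligned)
30..31  n_entries  (1B, 1-aligned)
31..32  -- tail padding (1B)
sizeof = 32, alignof = 4
— Config2 —
0..8  crc  (8B, 2-aligned)
8..12  signature  (4B, 4-aligned)
12..13  n_entries  (1B, 1-aligned)
13..16  -- padding (3B)
16..20  size  (4B, 4-aligned)
20..21  blocks  (1B, 1-aligned)
21..22  attrs  (1B, 1-aligned)
22..24  inode  (2B, 2-aligned)
24..28  mtime  (4B, 4-aligned)
sizeof = 28, alignof = 4
32 − 28 = 4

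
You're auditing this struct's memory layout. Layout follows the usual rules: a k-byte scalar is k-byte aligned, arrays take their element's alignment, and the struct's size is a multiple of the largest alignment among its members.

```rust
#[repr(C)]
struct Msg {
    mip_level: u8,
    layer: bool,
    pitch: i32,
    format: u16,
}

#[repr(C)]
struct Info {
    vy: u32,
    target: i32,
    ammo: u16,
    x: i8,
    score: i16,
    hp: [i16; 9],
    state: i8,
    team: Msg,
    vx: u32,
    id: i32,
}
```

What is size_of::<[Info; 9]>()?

Msg: @0: mip_level [1B, align 1] → 1; @1: layer [1B, align 1] → 2; +2 pad (align 4); @4: pitch [4B, align 4] → 8; @8: format [2B, align 2] → 10; +2 tail pad (align 4); size 12, align 4
@0: vy [4B, align 4] → 4
@4: target [4B, align 4] → 8
@8: ammo [2B, align 2] → 10
@10: x [1B, align 1] → 11
+1 pad (align 2)
@12: score [2B, align 2] → 14
@14: hp [18B, align 2] → 32
@32: state [1B, align 1] → 33
+3 pad (align 4)
@36: team [12B, align 4] → 48
@48: vx [4B, align 4] → 52
@52: id [4B, align 4] → 56
size 56, align 4
array of 9: 9 × 56 = 504

504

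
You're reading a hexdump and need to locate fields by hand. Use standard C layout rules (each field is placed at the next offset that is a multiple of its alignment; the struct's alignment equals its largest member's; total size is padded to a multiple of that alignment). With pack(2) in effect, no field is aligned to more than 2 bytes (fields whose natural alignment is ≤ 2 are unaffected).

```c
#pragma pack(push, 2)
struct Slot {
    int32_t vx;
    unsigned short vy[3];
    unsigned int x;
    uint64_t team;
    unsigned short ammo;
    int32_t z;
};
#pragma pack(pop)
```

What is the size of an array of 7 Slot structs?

vx at 0 (size 4, align 2) → ends 4
vy at 4 (size 6, align 2) → ends 10
x at 10 (size 4, align 2) → ends 14
team at 14 (size 8, align 2) → ends 22
ammo at 22 (size 2, align 2) → ends 24
z at 24 (size 4, align 2) → ends 28
total 28 bytes, alignment 2
array of 7: 7 × 28 = 196

196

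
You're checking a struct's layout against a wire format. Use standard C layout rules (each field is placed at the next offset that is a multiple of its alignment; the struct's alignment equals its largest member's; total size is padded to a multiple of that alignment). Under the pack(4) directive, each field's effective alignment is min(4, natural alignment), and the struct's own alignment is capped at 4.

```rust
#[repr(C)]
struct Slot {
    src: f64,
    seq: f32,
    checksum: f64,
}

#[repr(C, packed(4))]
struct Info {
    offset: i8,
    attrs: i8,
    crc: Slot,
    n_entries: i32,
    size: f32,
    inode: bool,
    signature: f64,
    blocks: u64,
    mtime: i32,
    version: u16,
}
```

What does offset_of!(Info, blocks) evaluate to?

Slot: @0: src [8B, align 8] → 8; @8: seq [4B, align 4] → 12; +4 pad (align 8); @16: checksum [8B, align 8] → 24; size 24, align 8
@0: offset [1B, align 1] → 1
@1: attrs [1B, align 1] → 2
+2 pad (align 4)
@4: crc [24B, align 4] → 28
@28: n_entries [4B, align 4] → 32
@32: size [4B, align 4] → 36
@36: inode [1B, align 1] → 37
+3 pad (align 4)
@40: signature [8B, align 4] → 48
@48: blocks [8B, align 4] → 56

48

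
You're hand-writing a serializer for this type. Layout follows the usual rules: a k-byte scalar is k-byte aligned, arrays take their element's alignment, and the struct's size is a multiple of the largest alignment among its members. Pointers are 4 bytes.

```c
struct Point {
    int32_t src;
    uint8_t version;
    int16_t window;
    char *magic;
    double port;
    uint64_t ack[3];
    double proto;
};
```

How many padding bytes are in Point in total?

5

@0: src [4B, align 4] → 4
@4: version [1B, align 1] → 5
+1 pad (align 2)
@6: window [2B, align 2] → 8
@8: magic [4B, align 4] → 12
+4 pad (align 8)
@16: port [8B, align 8] → 24
@24: ack [24B, align 8] → 48
@48: proto [8B, align 8] → 56
size 56, align 8
data bytes 51, size 56 → padding 5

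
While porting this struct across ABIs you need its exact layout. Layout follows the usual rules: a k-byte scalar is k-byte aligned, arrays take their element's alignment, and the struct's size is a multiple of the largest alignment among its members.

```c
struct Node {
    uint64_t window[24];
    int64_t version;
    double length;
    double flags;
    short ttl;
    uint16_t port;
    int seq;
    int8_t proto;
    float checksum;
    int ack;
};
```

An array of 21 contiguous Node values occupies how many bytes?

5040

@0: window [192B, align 8] → 192
@192: version [8B, align 8] → 200
@200: length [8B, align 8] → 208
@208: flags [8B, align 8] → 216
@216: ttl [2B, align 2] → 218
@218: port [2B, align 2] → 220
@220: seq [4B, align 4] → 224
@224: proto [1B, align 1] → 225
+3 pad (align 4)
@228: checksum [4B, align 4] → 232
@232: ack [4B, align 4] → 236
+4 tail pad (align 8)
size 240, align 8
array of 21: 21 × 240 = 5040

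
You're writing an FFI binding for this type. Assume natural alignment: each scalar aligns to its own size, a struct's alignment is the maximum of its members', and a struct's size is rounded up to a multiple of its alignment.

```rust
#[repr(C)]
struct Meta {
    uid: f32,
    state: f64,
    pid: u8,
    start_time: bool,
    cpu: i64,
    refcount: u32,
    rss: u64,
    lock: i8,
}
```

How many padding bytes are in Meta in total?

0..4  uid  (4B, 4-aligned)
4..8  -- padding (4B)
8..16  state  (8B, 8-aligned)
16..17  pid  (1B, 1-aligned)
17..18  start_time  (1B, 1-aligned)
18..24  -- padding (6B)
24..32  cpu  (8B, 8-aligned)
32..36  refcount  (4B, 4-aligned)
36..40  -- padding (4B)
40..48  rss  (8B, 8-aligned)
48..49  lock  (1B, 1-aligned)
49..56  -- tail padding (7B)
sizeof = 56, alignof = 8
data bytes 35, size 56 → padding 21

21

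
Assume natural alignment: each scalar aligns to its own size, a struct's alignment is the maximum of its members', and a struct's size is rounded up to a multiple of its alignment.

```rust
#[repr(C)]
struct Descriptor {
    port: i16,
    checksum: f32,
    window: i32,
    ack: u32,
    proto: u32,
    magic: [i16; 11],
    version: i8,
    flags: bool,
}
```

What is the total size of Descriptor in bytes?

port at 0 (size 2, align 2) → ends 2
pad 2 to align 4 for checksum
checksum at 4 (size 4, align 4) → ends 8
window at 8 (size 4, align 4) → ends 12
ack at 12 (size 4, align 4) → ends 16
proto at 16 (size 4, align 4) → ends 20
magic at 20 (size 22, align 2) → ends 42
version at 42 (size 1, align 1) → ends 43
flags at 43 (size 1, align 1) → ends 44
total 44 bytes, alignment 4

44 bytes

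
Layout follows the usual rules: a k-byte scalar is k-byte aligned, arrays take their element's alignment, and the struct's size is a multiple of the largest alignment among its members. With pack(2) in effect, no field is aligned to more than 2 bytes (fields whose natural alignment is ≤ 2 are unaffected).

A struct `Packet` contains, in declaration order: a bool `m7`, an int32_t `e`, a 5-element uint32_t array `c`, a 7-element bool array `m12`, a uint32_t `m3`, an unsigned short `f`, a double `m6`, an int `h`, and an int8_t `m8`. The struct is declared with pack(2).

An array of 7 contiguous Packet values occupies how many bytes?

0..1  m7  (1B, 1-aligned)
1..2  -- padding (1B)
2..6  e  (4B, 2-aligned)
6..26  c  (20B, 2-aligned)
26..33  m12  (7B, 1-aligned)
33..34  -- padding (1B)
34..38  m3  (4B, 2-aligned)
38..40  f  (2B, 2-aligned)
40..48  m6  (8B, 2-aligned)
48..52  h  (4B, 2-aligned)
52..53  m8  (1B, 1-aligned)
53..54  -- tail padding (1B)
sizeof = 54, alignof = 2
array of 7: 7 × 54 = 378

378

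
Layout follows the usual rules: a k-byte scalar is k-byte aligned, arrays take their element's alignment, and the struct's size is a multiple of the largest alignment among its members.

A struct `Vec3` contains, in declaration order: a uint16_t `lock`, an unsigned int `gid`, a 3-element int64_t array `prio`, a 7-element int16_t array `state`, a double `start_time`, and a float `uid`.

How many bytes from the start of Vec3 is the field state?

32

0..2  lock  (2B, 2-aligned)
2..4  -- padding (2B)
4..8  gid  (4B, 4-aligned)
8..32  prio  (24B, 8-aligned)
32..46  state  (14B, 2-aligned)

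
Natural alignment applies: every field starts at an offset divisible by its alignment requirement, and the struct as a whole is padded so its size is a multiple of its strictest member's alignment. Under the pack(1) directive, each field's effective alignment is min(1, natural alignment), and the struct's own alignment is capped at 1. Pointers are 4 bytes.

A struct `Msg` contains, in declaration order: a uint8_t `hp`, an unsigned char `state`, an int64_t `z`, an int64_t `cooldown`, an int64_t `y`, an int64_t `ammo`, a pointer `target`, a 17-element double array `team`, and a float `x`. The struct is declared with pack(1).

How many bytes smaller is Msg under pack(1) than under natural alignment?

14

natural layout:
  @0: hp [1B, align 1] → 1
  @1: state [1B, align 1] → 2
  +6 pad (align 8)
  @8: z [8B, align 8] → 16
  @16: cooldown [8B, align 8] → 24
  @24: y [8B, align 8] → 32
  @32: ammo [8B, align 8] → 40
  @40: target [4B, align 4] → 44
  +4 pad (align 8)
  @48: team [136B, align 8] → 184
  @184: x [4B, align 4] → 188
  +4 tail pad (align 8)
  size 192, align 8
packed(1) layout:
  @0: hp [1B, align 1] → 1
  @1: state [1B, align 1] → 2
  @2: z [8B, align 1] → 10
  @10: cooldown [8B, align 1] → 18
  @18: y [8B, align 1] → 26
  @26: ammo [8B, align 1] → 34
  @34: target [4B, align 1] → 38
  @38: team [136B, align 1] → 174
  @174: x [4B, align 1] → 178
  size 178, align 1
192 − 178 = 14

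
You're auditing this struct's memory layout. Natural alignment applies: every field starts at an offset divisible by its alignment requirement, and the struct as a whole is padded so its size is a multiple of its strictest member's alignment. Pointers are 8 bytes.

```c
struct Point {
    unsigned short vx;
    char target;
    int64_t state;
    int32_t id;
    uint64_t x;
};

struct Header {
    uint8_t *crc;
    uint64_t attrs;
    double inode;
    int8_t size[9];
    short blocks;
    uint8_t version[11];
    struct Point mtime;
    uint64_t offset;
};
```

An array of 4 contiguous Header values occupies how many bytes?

352

Point: vx at 0 (size 2, align 2) → ends 2; target at 2 (size 1, align 1) → ends 3; pad 5 to align 8 for state; state at 8 (size 8, align 8) → ends 16; id at 16 (size 4, align 4) → ends 20; pad 4 to align 8 for x; x at 24 (size 8, align 8) → ends 32; total 32 bytes, alignment 8
crc at 0 (size 8, align 8) → ends 8
attrs at 8 (size 8, align 8) → ends 16
inode at 16 (size 8, align 8) → ends 24
size at 24 (size 9, align 1) → ends 33
pad 1 to align 2 for blocks
blocks at 34 (size 2, align 2) → ends 36
version at 36 (size 11, align 1) → ends 47
pad 1 to align 8 for mtime
mtime at 48 (size 32, align 8) → ends 80
offset at 80 (size 8, align 8) → ends 88
total 88 bytes, alignment 8
array of 4: 4 × 88 = 352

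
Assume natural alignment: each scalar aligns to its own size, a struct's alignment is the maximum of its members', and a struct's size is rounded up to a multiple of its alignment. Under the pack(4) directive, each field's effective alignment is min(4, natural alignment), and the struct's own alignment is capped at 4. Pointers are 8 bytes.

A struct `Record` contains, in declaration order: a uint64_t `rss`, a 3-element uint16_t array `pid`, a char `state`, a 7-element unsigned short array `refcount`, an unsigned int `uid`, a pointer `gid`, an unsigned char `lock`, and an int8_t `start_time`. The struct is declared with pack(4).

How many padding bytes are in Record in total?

5

rss at 0 (size 8, align 4) → ends 8
pid at 8 (size 6, align 2) → ends 14
state at 14 (size 1, align 1) → ends 15
pad 1 to align 2 for refcount
refcount at 16 (size 14, align 2) → ends 30
pad 2 to align 4 for uid
uid at 32 (size 4, align 4) → ends 36
gid at 36 (size 8, align 4) → ends 44
lock at 44 (size 1, align 1) → ends 45
start_time at 45 (size 1, align 1) → ends 46
tail pad 2 to reach multiple of 4
total 48 bytes, alignment 4
data bytes 43, size 48 → padding 5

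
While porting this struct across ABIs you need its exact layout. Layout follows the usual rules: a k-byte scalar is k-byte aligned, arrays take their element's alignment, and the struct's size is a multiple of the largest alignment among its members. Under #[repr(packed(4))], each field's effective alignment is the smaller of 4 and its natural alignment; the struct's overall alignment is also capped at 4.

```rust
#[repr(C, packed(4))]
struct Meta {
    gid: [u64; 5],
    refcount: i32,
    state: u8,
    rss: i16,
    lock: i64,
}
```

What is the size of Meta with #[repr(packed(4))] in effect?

56

0..40  gid  (40B, 4-aligned)
40..44  refcount  (4B, 4-aligned)
44..45  state  (1B, 1-aligned)
45..46  -- padding (1B)
46..48  rss  (2B, 2-aligned)
48..56  lock  (8B, 4-aligned)
sizeof = 56, alignof = 4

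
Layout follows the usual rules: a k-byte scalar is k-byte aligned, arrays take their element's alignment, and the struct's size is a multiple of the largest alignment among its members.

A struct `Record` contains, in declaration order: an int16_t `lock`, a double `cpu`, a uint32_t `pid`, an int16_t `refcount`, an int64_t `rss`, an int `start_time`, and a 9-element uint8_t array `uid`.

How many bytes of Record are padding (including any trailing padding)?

0..2  lock  (2B, 2-aligned)
2..8  -- padding (6B)
8..16  cpu  (8B, 8-aligned)
16..20  pid  (4B, 4-aligned)
20..22  refcount  (2B, 2-aligned)
22..24  -- padding (2B)
24..32  rss  (8B, 8-aligned)
32..36  start_time  (4B, 4-aligned)
36..45  uid  (9B, 1-aligned)
45..48  -- tail padding (3B)
sizeof = 48, alignof = 8
data bytes 37, size 48 → padding 11

11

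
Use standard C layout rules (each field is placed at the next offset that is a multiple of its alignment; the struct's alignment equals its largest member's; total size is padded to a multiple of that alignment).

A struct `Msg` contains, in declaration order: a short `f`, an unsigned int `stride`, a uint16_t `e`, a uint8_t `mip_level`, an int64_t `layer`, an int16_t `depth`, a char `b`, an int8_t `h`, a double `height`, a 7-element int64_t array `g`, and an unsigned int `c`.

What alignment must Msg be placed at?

member alignments: f=2, stride=4, e=2, mip_level=1, layer=8, depth=2, b=1, h=1, height=8, g=8, c=4
max = 8

8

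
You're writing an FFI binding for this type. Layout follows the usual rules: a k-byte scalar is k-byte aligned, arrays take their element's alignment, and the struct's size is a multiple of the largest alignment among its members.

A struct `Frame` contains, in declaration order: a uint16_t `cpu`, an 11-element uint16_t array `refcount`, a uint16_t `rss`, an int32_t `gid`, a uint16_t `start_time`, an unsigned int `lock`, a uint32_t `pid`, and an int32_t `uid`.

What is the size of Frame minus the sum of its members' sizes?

@0: cpu [2B, align 2] → 2
@2: refcount [22B, align 2] → 24
@24: rss [2B, align 2] → 26
+2 pad (align 4)
@28: gid [4B, align 4] → 32
@32: start_time [2B, align 2] → 34
+2 pad (align 4)
@36: lock [4B, align 4] → 40
@40: pid [4B, align 4] → 44
@44: uid [4B, align 4] → 48
size 48, align 4
data bytes 44, size 48 → padding 4

4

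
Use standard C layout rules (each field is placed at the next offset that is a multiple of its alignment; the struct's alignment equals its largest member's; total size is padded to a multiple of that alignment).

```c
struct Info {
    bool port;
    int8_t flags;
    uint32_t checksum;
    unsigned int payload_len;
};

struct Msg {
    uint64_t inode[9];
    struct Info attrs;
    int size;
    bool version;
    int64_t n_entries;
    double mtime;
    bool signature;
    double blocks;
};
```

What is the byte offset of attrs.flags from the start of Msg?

Info: port at 0 (size 1, align 1) → ends 1; flags at 1 (size 1, align 1) → ends 2; pad 2 to align 4 for checksum; checksum at 4 (size 4, align 4) → ends 8; payload_len at 8 (size 4, align 4) → ends 12; total 12 bytes, alignment 4
inode at 0 (size 72, align 8) → ends 72
attrs at 72 (size 12, align 4) → ends 84
within Info: flags at 1
72 + 1 = 73

73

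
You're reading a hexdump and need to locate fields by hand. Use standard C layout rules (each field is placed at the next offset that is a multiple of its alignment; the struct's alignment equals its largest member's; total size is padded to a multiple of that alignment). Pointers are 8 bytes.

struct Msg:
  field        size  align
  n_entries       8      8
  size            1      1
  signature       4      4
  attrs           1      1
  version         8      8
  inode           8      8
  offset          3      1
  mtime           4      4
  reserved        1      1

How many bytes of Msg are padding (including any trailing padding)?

18

n_entries at 0 (size 8, align 8) → ends 8
size at 8 (size 1, align 1) → ends 9
pad 3 to align 4 for signature
signature at 12 (size 4, align 4) → ends 16
attrs at 16 (size 1, align 1) → ends 17
pad 7 to align 8 for version
version at 24 (size 8, align 8) → ends 32
inode at 32 (size 8, align 8) → ends 40
offset at 40 (size 3, align 1) → ends 43
pad 1 to align 4 for mtime
mtime at 44 (size 4, align 4) → ends 48
reserved at 48 (size 1, align 1) → ends 49
tail pad 7 to reach multiple of 8
total 56 bytes, alignment 8
data bytes 38, size 56 → padding 18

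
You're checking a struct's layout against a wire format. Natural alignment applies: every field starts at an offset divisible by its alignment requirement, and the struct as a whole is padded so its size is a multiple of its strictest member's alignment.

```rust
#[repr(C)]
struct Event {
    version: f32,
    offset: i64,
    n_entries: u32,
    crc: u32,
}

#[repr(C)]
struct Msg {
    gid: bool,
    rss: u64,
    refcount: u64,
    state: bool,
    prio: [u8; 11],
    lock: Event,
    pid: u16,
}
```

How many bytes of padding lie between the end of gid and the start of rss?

7

Event: @0: version [4B, align 4] → 4; +4 pad (align 8); @8: offset [8B, align 8] → 16; @16: n_entries [4B, align 4] → 20; @20: crc [4B, align 4] → 24; size 24, align 8
@0: gid [1B, align 1] → 1
+7 pad (align 8)
@8: rss [8B, align 8] → 16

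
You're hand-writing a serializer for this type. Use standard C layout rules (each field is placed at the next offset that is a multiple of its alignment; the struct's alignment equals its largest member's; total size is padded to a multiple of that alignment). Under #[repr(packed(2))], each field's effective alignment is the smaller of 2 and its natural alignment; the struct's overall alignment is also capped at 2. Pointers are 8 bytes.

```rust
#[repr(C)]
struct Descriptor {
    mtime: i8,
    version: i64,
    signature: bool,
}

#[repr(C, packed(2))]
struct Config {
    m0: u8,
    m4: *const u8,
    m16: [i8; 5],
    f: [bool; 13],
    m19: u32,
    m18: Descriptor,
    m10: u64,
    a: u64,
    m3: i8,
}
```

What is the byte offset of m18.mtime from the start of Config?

Descriptor: mtime at 0 (size 1, align 1) → ends 1; pad 7 to align 8 for version; version at 8 (size 8, align 8) → ends 16; signature at 16 (size 1, align 1) → ends 17; tail pad 7 to reach multiple of 8; total 24 bytes, alignment 8
m0 at 0 (size 1, align 1) → ends 1
pad 1 to align 2 for m4
m4 at 2 (size 8, align 2) → ends 10
m16 at 10 (size 5, align 1) → ends 15
f at 15 (size 13, align 1) → ends 28
m19 at 28 (size 4, align 2) → ends 32
m18 at 32 (size 24, align 2) → ends 56
within Descriptor: mtime at 0
32 + 0 = 32

32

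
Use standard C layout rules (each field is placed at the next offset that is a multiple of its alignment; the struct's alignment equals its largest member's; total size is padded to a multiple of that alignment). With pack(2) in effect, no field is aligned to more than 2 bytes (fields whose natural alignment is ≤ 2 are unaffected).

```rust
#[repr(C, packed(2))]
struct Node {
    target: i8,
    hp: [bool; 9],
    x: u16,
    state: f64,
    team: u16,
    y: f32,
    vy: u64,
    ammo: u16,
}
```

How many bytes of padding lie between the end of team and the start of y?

target at 0 (size 1, align 1) → ends 1
hp at 1 (size 9, align 1) → ends 10
x at 10 (size 2, align 2) → ends 12
state at 12 (size 8, align 2) → ends 20
team at 20 (size 2, align 2) → ends 22
y at 22 (size 4, align 2) → ends 26

0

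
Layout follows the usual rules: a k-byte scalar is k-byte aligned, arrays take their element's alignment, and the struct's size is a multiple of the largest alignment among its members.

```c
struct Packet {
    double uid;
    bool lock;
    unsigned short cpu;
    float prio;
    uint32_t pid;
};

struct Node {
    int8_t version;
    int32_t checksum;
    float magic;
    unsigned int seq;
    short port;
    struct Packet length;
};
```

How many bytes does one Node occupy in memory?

48 bytes

Packet: @0: uid [8B, align 8] → 8; @8: lock [1B, align 1] → 9; +1 pad (align 2); @10: cpu [2B, align 2] → 12; @12: prio [4B, align 4] → 16; @16: pid [4B, align 4] → 20; +4 tail pad (align 8); size 24, align 8
@0: version [1B, align 1] → 1
+3 pad (align 4)
@4: checksum [4B, align 4] → 8
@8: magic [4B, align 4] → 12
@12: seq [4B, align 4] → 16
@16: port [2B, align 2] → 18
+6 pad (align 8)
@24: length [24B, align 8] → 48
size 48, align 8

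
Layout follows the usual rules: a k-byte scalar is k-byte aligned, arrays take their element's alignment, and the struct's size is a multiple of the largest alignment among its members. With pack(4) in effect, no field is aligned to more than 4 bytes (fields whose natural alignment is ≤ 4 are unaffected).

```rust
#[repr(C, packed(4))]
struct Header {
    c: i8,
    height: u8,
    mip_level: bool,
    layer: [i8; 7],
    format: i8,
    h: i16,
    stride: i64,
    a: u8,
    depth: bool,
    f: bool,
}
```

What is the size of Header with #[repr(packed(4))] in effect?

c at 0 (size 1, align 1) → ends 1
height at 1 (size 1, align 1) → ends 2
mip_level at 2 (size 1, align 1) → ends 3
layer at 3 (size 7, align 1) → ends 10
format at 10 (size 1, align 1) → ends 11
pad 1 to align 2 for h
h at 12 (size 2, align 2) → ends 14
pad 2 to align 4 for stride
stride at 16 (size 8, align 4) → ends 24
a at 24 (size 1, align 1) → ends 25
depth at 25 (size 1, align 1) → ends 26
f at 26 (size 1, align 1) → ends 27
tail pad 1 to reach multiple of 4
total 28 bytes, alignment 4

28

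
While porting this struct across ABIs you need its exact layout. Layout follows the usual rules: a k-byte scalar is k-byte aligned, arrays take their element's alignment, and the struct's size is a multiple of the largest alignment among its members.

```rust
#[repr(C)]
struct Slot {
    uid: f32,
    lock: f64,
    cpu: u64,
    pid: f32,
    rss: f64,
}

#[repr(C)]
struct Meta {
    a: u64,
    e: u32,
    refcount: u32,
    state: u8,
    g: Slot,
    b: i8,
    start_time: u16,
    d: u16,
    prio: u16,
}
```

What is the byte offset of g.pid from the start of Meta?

Slot: uid at 0 (size 4, align 4) → ends 4; pad 4 to align 8 for lock; lock at 8 (size 8, align 8) → ends 16; cpu at 16 (size 8, align 8) → ends 24; pid at 24 (size 4, align 4) → ends 28; pad 4 to align 8 for rss; rss at 32 (size 8, align 8) → ends 40; total 40 bytes, alignment 8
a at 0 (size 8, align 8) → ends 8
e at 8 (size 4, align 4) → ends 12
refcount at 12 (size 4, align 4) → ends 16
state at 16 (size 1, align 1) → ends 17
pad 7 to align 8 for g
g at 24 (size 40, align 8) → ends 64
within Slot: pid at 24
24 + 24 = 48

48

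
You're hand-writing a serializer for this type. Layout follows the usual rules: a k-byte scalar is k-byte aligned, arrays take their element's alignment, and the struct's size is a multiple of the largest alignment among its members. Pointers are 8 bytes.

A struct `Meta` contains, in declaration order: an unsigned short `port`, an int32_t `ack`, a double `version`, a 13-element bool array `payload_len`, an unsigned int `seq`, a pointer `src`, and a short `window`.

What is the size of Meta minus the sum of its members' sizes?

0..2  port  (2B, 2-aligned)
2..4  -- padding (2B)
4..8  ack  (4B, 4-aligned)
8..16  version  (8B, 8-aligned)
16..29  payload_len  (13B, 1-aligned)
29..32  -- padding (3B)
32..36  seq  (4B, 4-aligned)
36..40  -- padding (4B)
40..48  src  (8B, 8-aligned)
48..50  window  (2B, 2-aligned)
50..56  -- tail padding (6B)
sizeof = 56, alignof = 8
data bytes 41, size 56 → padding 15

15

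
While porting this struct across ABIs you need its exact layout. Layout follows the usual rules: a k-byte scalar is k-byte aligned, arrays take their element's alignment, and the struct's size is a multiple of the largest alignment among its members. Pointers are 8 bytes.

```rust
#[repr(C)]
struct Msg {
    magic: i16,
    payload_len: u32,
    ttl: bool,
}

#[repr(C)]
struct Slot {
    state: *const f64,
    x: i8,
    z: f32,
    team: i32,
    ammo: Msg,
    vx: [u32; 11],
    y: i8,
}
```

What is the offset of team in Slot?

16

Msg: 0..2  magic  (2B, 2-aligned); 2..4  -- padding (2B); 4..8  payload_len  (4B, 4-aligned); 8..9  ttl  (1B, 1-aligned); 9..12  -- tail padding (3B); sizeof = 12, alignof = 4
0..8  state  (8B, 8-aligned)
8..9  x  (1B, 1-aligned)
9..12  -- padding (3B)
12..16  z  (4B, 4-aligned)
16..20  team  (4B, 4-aligned)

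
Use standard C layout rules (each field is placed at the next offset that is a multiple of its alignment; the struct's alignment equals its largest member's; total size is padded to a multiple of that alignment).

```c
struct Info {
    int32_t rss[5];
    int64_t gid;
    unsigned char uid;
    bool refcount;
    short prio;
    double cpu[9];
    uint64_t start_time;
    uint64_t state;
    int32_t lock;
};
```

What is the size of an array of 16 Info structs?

rss at 0 (size 20, align 4) → ends 20
pad 4 to align 8 for gid
gid at 24 (size 8, align 8) → ends 32
uid at 32 (size 1, align 1) → ends 33
refcount at 33 (size 1, align 1) → ends 34
prio at 34 (size 2, align 2) → ends 36
pad 4 to align 8 for cpu
cpu at 40 (size 72, align 8) → ends 112
start_time at 112 (size 8, align 8) → ends 120
state at 120 (size 8, align 8) → ends 128
lock at 128 (size 4, align 4) → ends 132
tail pad 4 to reach multiple of 8
total 136 bytes, alignment 8
array of 16: 16 × 136 = 2176

2176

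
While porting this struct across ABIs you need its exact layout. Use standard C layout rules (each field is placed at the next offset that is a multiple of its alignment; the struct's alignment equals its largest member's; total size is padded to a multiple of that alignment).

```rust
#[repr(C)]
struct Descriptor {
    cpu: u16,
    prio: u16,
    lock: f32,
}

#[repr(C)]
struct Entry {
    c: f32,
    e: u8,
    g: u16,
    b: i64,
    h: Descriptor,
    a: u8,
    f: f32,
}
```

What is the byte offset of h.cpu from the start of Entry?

16

Descriptor: 0..2  cpu  (2B, 2-aligned); 2..4  prio  (2B, 2-aligned); 4..8  lock  (4B, 4-aligned); sizeof = 8, alignof = 4
0..4  c  (4B, 4-aligned)
4..5  e  (1B, 1-aligned)
5..6  -- padding (1B)
6..8  g  (2B, 2-aligned)
8..16  b  (8B, 8-aligned)
16..24  h  (8B, 4-aligned)
within Descriptor: cpu at 0
16 + 0 = 16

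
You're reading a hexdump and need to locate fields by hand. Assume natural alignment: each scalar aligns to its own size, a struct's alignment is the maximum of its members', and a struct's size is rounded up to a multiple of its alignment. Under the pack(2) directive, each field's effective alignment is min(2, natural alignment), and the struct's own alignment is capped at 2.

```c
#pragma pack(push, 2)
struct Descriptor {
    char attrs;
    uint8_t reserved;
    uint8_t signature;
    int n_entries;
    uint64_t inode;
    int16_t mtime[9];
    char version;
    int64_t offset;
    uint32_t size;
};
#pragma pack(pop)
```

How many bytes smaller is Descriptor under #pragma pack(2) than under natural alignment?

8

natural layout:
  @0: attrs [1B, align 1] → 1
  @1: reserved [1B, align 1] → 2
  @2: signature [1B, align 1] → 3
  +1 pad (align 4)
  @4: n_entries [4B, align 4] → 8
  @8: inode [8B, align 8] → 16
  @16: mtime [18B, align 2] → 34
  @34: version [1B, align 1] → 35
  +5 pad (align 8)
  @40: offset [8B, align 8] → 48
  @48: size [4B, align 4] → 52
  +4 tail pad (align 8)
  size 56, align 8
packed(2) layout:
  @0: attrs [1B, align 1] → 1
  @1: reserved [1B, align 1] → 2
  @2: signature [1B, align 1] → 3
  +1 pad (align 2)
  @4: n_entries [4B, align 2] → 8
  @8: inode [8B, align 2] → 16
  @16: mtime [18B, align 2] → 34
  @34: version [1B, align 1] → 35
  +1 pad (align 2)
  @36: offset [8B, align 2] → 44
  @44: size [4B, align 2] → 48
  size 48, align 2
56 − 48 = 8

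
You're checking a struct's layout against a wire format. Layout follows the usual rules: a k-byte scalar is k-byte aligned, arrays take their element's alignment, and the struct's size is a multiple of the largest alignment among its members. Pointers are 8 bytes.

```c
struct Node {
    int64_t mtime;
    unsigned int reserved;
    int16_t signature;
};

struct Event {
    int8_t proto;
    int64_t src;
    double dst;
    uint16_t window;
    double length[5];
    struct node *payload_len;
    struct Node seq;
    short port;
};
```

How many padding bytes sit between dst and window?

0

Node: @0: mtime [8B, align 8] → 8; @8: reserved [4B, align 4] → 12; @12: signature [2B, align 2] → 14; +2 tail pad (align 8); size 16, align 8
@0: proto [1B, align 1] → 1
+7 pad (align 8)
@8: src [8B, align 8] → 16
@16: dst [8B, align 8] → 24
@24: window [2B, align 2] → 26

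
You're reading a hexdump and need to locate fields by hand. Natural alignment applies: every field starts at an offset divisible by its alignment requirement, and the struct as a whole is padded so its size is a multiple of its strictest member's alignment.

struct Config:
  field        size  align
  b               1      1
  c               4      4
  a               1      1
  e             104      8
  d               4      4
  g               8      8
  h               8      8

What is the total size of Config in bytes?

b at 0 (size 1, align 1) → ends 1
pad 3 to align 4 for c
c at 4 (size 4, align 4) → ends 8
a at 8 (size 1, align 1) → ends 9
pad 7 to align 8 for e
e at 16 (size 104, align 8) → ends 120
d at 120 (size 4, align 4) → ends 124
pad 4 to align 8 for g
g at 128 (size 8, align 8) → ends 136
h at 136 (size 8, align 8) → ends 144
total 144 bytes, alignment 8

144 bytes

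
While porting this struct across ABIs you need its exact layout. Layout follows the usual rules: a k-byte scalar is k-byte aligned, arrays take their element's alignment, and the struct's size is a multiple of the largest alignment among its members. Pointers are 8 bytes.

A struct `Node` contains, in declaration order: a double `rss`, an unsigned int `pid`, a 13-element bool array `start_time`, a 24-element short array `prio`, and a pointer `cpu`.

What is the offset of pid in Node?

0..8  rss  (8B, 8-aligned)
8..12  pid  (4B, 4-aligned)

8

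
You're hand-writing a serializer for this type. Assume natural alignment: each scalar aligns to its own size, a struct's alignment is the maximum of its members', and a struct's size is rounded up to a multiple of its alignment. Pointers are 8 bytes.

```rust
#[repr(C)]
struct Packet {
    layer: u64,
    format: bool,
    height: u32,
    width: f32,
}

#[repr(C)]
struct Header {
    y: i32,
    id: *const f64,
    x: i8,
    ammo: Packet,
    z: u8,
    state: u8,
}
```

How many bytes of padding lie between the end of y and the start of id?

4

Packet: layer at 0 (size 8, align 8) → ends 8; format at 8 (size 1, align 1) → ends 9; pad 3 to align 4 for height; height at 12 (size 4, align 4) → ends 16; width at 16 (size 4, align 4) → ends 20; tail pad 4 to reach multiple of 8; total 24 bytes, alignment 8
y at 0 (size 4, align 4) → ends 4
pad 4 to align 8 for id
id at 8 (size 8, align 8) → ends 16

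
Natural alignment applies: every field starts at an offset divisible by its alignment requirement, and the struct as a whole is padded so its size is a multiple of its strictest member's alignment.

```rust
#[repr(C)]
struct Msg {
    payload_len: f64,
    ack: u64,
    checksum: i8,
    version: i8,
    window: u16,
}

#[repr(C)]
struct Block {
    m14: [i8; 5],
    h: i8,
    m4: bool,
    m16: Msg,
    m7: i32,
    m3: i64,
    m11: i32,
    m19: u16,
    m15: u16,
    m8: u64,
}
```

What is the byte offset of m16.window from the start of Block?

26

Msg: 0..8  payload_len  (8B, 8-aligned); 8..16  ack  (8B, 8-aligned); 16..17  checksum  (1B, 1-aligned); 17..18  version  (1B, 1-aligned); 18..20  window  (2B, 2-aligned); 20..24  -- tail padding (4B); sizeof = 24, alignof = 8
0..5  m14  (5B, 1-aligned)
5..6  h  (1B, 1-aligned)
6..7  m4  (1B, 1-aligned)
7..8  -- padding (1B)
8..32  m16  (24B, 8-aligned)
within Msg: window at 18
8 + 18 = 26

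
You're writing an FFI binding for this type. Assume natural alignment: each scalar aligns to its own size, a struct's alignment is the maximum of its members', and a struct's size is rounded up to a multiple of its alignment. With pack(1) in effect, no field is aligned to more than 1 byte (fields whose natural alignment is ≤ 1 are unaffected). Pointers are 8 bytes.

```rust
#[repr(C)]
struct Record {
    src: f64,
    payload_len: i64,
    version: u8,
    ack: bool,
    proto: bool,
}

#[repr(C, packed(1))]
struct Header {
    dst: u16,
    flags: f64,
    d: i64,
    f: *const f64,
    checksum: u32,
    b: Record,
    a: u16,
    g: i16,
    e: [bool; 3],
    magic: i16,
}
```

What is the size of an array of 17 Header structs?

Record: 0..8  src  (8B, 8-aligned); 8..16  payload_len  (8B, 8-aligned); 16..17  version  (1B, 1-aligned); 17..18  ack  (1B, 1-aligned); 18..19  proto  (1B, 1-aligned); 19..24  -- tail padding (5B); sizeof = 24, alignof = 8
0..2  dst  (2B, 1-aligned)
2..10  flags  (8B, 1-aligned)
10..18  d  (8B, 1-aligned)
18..26  f  (8B, 1-aligned)
26..30  checksum  (4B, 1-aligned)
30..54  b  (24B, 1-aligned)
54..56  a  (2B, 1-aligned)
56..58  g  (2B, 1-aligned)
58..61  e  (3B, 1-aligned)
61..63  magic  (2B, 1-aligned)
sizeof = 63, alignof = 1
array of 17: 17 × 63 = 1071

1071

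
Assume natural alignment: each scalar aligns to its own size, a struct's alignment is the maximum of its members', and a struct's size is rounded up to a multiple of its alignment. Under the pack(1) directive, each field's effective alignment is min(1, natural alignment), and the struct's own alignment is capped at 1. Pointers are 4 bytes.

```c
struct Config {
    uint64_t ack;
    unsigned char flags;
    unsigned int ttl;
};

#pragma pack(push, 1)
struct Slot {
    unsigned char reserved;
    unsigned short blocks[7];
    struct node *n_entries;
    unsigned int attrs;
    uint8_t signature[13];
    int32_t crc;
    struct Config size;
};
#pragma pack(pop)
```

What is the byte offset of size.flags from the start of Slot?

Config: @0: ack [8B, align 8] → 8; @8: flags [1B, align 1] → 9; +3 pad (align 4); @12: ttl [4B, align 4] → 16; size 16, align 8
@0: reserved [1B, align 1] → 1
@1: blocks [14B, align 1] → 15
@15: n_entries [4B, align 1] → 19
@19: attrs [4B, align 1] → 23
@23: signature [13B, align 1] → 36
@36: crc [4B, align 1] → 40
@40: size [16B, align 1] → 56
within Config: flags at 8
40 + 8 = 48

48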